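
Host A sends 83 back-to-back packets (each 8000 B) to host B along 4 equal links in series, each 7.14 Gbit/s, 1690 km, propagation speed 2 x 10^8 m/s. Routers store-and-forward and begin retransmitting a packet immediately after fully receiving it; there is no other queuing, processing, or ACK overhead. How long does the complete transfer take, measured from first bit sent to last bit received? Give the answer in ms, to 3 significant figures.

Per-hop transmission t_tx = L/R = 64000/7140000000 = 0.00896359 ms.
Per-hop propagation t_prop = 1690000/200000000 = 8.45 ms.
Pipeline fill: first packet needs 4·t_tx to clear all hops; remaining 82 packets each add one t_tx.
Total = (4+83-1)·t_tx + 4·t_prop = 86·0.00896359 + 4·8.45 = 34.6 ms.

34.6 ms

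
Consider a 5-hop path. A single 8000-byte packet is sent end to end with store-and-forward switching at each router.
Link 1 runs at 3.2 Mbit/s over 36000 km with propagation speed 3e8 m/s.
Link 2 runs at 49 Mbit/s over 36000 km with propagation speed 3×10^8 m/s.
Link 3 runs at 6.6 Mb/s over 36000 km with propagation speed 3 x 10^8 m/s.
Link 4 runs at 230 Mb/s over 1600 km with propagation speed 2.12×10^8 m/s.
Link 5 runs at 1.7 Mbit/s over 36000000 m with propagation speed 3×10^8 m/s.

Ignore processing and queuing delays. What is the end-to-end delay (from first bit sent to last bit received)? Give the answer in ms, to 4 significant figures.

L = 8000 × 8 = 64000 bits.
Transmission delays (L/R per hop): 20, 1.30612, 9.69697, 0.278261, 37.6471 ms; sum = 68.9284 ms.
Propagation delays (d/s per hop): 120, 120, 120, 7.54717, 120 ms; sum = 487.547 ms.
End-to-end = 556.5 ms.

556.5 ms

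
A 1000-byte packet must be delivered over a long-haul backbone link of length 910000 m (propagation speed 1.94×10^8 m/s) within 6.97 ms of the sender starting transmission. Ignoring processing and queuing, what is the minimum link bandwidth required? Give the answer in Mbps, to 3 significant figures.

L = 8000 bits.
Propagation delay = 910000 / 194000000 = 4.69072 ms.
Transmission budget = 6.97 − 4.69072 = 2.27928 ms.
R ≥ L / t_tx = 8000 bits / 0.00227928 s = 3.51 Mbps.

3.51 Mbps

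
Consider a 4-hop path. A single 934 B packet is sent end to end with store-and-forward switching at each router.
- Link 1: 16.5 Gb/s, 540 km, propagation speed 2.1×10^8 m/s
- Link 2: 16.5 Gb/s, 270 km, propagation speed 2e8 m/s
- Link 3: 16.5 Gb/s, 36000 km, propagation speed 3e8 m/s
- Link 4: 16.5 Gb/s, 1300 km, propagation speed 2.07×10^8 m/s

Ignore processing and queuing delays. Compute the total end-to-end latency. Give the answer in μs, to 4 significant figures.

130200 μs

L = 934 × 8 = 7472 bits.
Transmission delay per hop = L/R = 7472/16500000000 = 0.452848 μs; 4 hops → 1.81139 μs.
Propagation delays (d/s per hop): 2571.43, 1350, 120000, 6280.19 μs; sum = 130202 μs.
End-to-end = 130200 μs.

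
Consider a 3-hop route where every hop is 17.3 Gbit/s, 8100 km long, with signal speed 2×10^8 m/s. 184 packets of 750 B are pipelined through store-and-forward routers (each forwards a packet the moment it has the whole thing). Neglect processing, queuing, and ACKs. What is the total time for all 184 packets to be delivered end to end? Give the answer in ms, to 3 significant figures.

122 ms

Per-hop transmission t_tx = L/R = 6000/17300000000 = 0.000346821 ms.
Per-hop propagation t_prop = 8100000/200000000 = 40.5 ms.
Pipeline fill: first packet needs 3·t_tx to clear all hops; remaining 183 packets each add one t_tx.
Total = (3+184-1)·t_tx + 3·t_prop = 186·0.000346821 + 3·40.5 = 122 ms.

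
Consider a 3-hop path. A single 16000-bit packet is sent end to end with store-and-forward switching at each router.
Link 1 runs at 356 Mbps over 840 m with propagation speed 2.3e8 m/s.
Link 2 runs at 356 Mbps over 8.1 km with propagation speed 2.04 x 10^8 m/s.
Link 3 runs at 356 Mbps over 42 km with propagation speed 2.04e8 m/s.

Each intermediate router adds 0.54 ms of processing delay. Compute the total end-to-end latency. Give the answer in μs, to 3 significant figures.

Transmission delay per hop = L/R = 16000/356000000 = 44.9438 μs; 3 hops → 134.831 μs.
Propagation delays (d/s per hop): 3.65217, 39.7059, 205.882 μs; sum = 249.24 μs.
Processing at 2 router(s): 2 × 0.54 ms = 1080 μs.
End-to-end = 1460 μs.

1460 μs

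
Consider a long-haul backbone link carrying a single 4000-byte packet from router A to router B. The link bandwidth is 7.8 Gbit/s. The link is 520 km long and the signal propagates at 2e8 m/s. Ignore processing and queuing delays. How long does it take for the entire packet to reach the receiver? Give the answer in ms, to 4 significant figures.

L = 4000 × 8 = 32000 bits.
Transmission delay = L/R = 32000 / 7800000000 = 0.00410256 ms.
Propagation delay = d/s = 520000 m / 200000000 m/s = 2.6 ms.
Total = 2.604 ms.

2.604 ms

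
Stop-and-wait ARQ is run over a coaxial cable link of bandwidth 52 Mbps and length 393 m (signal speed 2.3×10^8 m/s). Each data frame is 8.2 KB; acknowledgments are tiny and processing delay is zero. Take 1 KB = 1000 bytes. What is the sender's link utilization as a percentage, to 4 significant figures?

99.73 %

t_tx = L/R = 65600/52000000 = 0.00126154 s.
t_prop = 393/2.3e+08 = 1.7087e-06 s; RTT = 3.41739e-06 s.
Cycle = t_tx + RTT = 0.00126496 s.
Utilization = t_tx / cycle = 0.00126154/0.00126496 = 99.73 %.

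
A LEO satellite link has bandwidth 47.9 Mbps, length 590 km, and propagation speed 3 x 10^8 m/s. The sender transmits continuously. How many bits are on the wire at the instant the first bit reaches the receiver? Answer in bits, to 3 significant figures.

94200 bits

Propagation delay = 590000 / 300000000 = 0.00196667 s.
BDP = R × t_prop = 47900000 × 0.00196667 = 94203.3 bits.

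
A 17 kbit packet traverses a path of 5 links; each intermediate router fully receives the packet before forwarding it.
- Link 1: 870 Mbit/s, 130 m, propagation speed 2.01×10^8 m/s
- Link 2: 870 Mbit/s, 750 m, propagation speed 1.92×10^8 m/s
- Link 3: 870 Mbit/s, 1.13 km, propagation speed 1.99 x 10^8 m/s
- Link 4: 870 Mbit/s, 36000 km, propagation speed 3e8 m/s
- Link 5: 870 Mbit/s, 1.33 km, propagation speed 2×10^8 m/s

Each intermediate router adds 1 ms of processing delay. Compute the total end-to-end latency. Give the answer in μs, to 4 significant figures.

L = 17000 bits.
Transmission delay per hop = L/R = 17000/870000000 = 19.5402 μs; 5 hops → 97.7011 μs.
Propagation delays (d/s per hop): 0.646766, 3.90625, 5.67839, 120000, 6.65 μs; sum = 120017 μs.
Processing at 4 router(s): 4 × 1 ms = 4000 μs.
End-to-end = 124100 μs.

124100 μs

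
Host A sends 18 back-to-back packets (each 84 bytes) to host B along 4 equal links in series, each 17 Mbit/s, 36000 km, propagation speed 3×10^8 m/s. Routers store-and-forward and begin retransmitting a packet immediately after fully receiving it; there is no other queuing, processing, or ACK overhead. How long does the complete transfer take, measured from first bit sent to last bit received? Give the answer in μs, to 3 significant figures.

Per-hop transmission t_tx = L/R = 672/17000000 = 39.5294 μs.
Per-hop propagation t_prop = 36000000/300000000 = 120000 μs.
Pipeline fill: first packet needs 4·t_tx to clear all hops; remaining 17 packets each add one t_tx.
Total = (4+18-1)·t_tx + 4·t_prop = 21·39.5294 + 4·120000 = 481000 μs.

481000 μs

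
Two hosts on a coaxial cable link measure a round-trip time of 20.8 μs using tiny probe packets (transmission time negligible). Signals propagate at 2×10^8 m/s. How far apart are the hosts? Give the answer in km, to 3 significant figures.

One-way propagation = RTT/2 = 10.4 μs.
d = s × t = 200000000 × 1.04e-05 = 2.08 km.

2.08 km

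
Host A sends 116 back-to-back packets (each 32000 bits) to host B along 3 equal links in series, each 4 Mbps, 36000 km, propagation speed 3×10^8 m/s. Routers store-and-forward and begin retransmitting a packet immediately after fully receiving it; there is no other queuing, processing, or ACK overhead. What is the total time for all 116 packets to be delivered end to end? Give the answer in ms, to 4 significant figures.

1304 ms

Per-hop transmission t_tx = L/R = 32000/4000000 = 8 ms.
Per-hop propagation t_prop = 36000000/300000000 = 120 ms.
Pipeline fill: first packet needs 3·t_tx to clear all hops; remaining 115 packets each add one t_tx.
Total = (3+116-1)·t_tx + 3·t_prop = 118·8 + 3·120 = 1304 ms.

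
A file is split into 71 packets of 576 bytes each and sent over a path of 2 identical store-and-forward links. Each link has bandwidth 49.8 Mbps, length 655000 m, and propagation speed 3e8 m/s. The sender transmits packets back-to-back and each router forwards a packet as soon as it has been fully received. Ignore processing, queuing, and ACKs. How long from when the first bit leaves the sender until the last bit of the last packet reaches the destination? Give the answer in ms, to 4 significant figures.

Per-hop transmission t_tx = L/R = 4608/49800000 = 0.0925301 ms.
Per-hop propagation t_prop = 655000/300000000 = 2.18333 ms.
Pipeline fill: first packet needs 2·t_tx to clear all hops; remaining 70 packets each add one t_tx.
Total = (2+71-1)·t_tx + 2·t_prop = 72·0.0925301 + 2·2.18333 = 11.03 ms.

11.03 ms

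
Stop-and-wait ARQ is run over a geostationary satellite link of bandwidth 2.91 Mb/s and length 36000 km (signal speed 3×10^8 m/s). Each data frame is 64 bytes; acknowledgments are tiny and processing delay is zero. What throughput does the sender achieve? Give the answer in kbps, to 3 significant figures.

2.13 kbps

t_tx = L/R = 512/2910000 = 0.000175945 s.
t_prop = 36000000/300000000 = 0.12 s; RTT = 0.24 s.
Cycle = t_tx + RTT = 0.240176 s.
Throughput = L / cycle = 512 / 0.240176 = 2.13 kbps.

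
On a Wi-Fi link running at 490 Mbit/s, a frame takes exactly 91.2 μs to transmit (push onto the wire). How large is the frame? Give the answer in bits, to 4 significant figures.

L = R × t_tx = 490000000 b/s × 9.12e-05 s = 44688 bits.

44690 bits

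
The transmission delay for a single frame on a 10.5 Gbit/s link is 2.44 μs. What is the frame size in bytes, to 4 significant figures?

3203 bytes

L = R × t_tx = 10500000000 b/s × 2.44e-06 s = 25620 bits.
In bytes: 25620 / 8 = 3203 bytes.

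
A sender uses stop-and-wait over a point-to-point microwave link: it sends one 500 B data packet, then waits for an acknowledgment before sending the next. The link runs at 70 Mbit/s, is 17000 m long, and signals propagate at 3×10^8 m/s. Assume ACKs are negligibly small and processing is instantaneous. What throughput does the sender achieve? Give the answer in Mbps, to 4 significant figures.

23.46 Mbps

t_tx = L/R = 4000/70000000 = 5.71429e-05 s.
t_prop = 17000/300000000 = 5.66667e-05 s; RTT = 0.000113333 s.
Cycle = t_tx + RTT = 0.000170476 s.
Throughput = L / cycle = 4000 / 0.000170476 = 23.46 Mbps.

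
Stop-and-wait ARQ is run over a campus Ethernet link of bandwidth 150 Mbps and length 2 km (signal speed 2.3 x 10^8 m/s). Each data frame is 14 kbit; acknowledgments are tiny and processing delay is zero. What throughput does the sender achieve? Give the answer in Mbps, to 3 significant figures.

126 Mbps

t_tx = L/R = 14000/150000000 = 9.33333e-05 s.
t_prop = 2000/2.3e+08 = 8.69565e-06 s; RTT = 1.73913e-05 s.
Cycle = t_tx + RTT = 0.000110725 s.
Throughput = L / cycle = 14000 / 0.000110725 = 126 Mbps.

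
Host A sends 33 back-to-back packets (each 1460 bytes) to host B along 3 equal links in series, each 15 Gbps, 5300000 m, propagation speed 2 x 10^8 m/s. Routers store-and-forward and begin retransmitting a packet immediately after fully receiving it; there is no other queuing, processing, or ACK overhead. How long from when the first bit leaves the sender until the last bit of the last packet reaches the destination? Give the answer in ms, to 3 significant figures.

79.5 ms

Per-hop transmission t_tx = L/R = 11680/15000000000 = 0.000778667 ms.
Per-hop propagation t_prop = 5300000/200000000 = 26.5 ms.
Pipeline fill: first packet needs 3·t_tx to clear all hops; remaining 32 packets each add one t_tx.
Total = (3+33-1)·t_tx + 3·t_prop = 35·0.000778667 + 3·26.5 = 79.5 ms.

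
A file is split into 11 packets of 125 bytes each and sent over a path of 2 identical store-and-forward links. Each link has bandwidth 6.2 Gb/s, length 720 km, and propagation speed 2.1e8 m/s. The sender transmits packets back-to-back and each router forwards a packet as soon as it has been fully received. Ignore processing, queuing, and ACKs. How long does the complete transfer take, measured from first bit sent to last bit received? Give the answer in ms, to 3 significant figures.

6.86 ms

Per-hop transmission t_tx = L/R = 1000/6200000000 = 0.00016129 ms.
Per-hop propagation t_prop = 720000/210000000 = 3.42857 ms.
Pipeline fill: first packet needs 2·t_tx to clear all hops; remaining 10 packets each add one t_tx.
Total = (2+11-1)·t_tx + 2·t_prop = 12·0.00016129 + 2·3.42857 = 6.86 ms.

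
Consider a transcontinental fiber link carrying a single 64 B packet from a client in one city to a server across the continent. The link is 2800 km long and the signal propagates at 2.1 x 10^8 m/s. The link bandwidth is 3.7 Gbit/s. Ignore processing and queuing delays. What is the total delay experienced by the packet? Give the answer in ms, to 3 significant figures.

13.3 ms

L = 64 × 8 = 512 bits.
Transmission delay = L/R = 512 / 3700000000 = 0.000138378 ms.
Propagation delay = d/s = 2800000 m / 210000000 m/s = 13.3333 ms.
Total = 13.3 ms.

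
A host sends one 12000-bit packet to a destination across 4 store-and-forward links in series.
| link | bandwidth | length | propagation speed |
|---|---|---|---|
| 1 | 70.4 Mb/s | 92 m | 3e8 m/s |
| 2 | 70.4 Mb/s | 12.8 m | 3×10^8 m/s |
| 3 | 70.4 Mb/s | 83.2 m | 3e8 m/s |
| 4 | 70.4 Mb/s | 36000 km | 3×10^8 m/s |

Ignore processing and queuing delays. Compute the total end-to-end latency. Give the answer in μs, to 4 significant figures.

Transmission delay per hop = L/R = 12000/70400000 = 170.455 μs; 4 hops → 681.818 μs.
Propagation delays (d/s per hop): 0.306667, 0.0426667, 0.277333, 120000 μs; sum = 120001 μs.
End-to-end = 120700 μs.

120700 μs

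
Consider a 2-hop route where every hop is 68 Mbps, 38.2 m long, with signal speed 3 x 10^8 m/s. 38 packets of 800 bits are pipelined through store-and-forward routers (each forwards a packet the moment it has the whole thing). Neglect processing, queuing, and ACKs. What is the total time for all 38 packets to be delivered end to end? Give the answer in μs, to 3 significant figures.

459 μs

Per-hop transmission t_tx = L/R = 800/68000000 = 11.7647 μs.
Per-hop propagation t_prop = 38.2/300000000 = 0.127333 μs.
Pipeline fill: first packet needs 2·t_tx to clear all hops; remaining 37 packets each add one t_tx.
Total = (2+38-1)·t_tx + 2·t_prop = 39·11.7647 + 2·0.127333 = 459 μs.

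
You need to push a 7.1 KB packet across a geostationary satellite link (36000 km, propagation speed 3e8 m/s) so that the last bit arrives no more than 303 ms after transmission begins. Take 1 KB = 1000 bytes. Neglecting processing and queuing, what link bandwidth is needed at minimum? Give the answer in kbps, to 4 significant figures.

310.4 kbps

L = 56800 bits.
Propagation delay = 36000000 / 300000000 = 120 ms.
Transmission budget = 303 − 120 = 183 ms.
R ≥ L / t_tx = 56800 bits / 0.183 s = 310.4 kbps.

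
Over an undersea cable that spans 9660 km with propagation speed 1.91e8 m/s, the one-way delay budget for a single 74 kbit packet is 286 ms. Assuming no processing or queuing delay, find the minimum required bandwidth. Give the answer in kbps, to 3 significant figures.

314 kbps

Propagation delay = 9660000 / 191000000 = 50.5759 ms.
Transmission budget = 286 − 50.5759 = 235.424 ms.
R ≥ L / t_tx = 74000 bits / 0.235424 s = 314 kbps.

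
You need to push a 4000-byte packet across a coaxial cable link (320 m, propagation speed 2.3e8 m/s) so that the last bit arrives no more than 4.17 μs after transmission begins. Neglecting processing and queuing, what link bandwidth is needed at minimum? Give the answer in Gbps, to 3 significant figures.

11.5 Gbps

L = 32000 bits.
Propagation delay = 320 / 2.3e+08 = 1.3913 μs.
Transmission budget = 4.17 − 1.3913 = 2.7787 μs.
R ≥ L / t_tx = 32000 bits / 2.7787e-06 s = 11.5 Gbps.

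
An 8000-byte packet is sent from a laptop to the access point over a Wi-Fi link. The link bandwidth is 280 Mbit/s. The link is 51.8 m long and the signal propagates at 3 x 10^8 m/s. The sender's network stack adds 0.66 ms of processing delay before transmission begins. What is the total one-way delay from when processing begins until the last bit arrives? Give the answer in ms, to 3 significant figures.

0.889 ms

L = 8000 × 8 = 64000 bits.
Transmission delay = L/R = 64000 / 280000000 = 0.228571 ms.
Propagation delay = d/s = 51.8 m / 300000000 m/s = 0.000172667 ms.
Plus processing delay 0.66 ms = 0.66 ms.
Total = 0.889 ms.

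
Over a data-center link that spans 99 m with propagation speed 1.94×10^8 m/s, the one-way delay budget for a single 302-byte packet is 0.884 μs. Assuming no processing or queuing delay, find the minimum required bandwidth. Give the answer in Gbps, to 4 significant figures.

L = 2416 bits.
Propagation delay = 99 / 194000000 = 0.510309 μs.
Transmission budget = 0.884 − 0.510309 = 0.373691 μs.
R ≥ L / t_tx = 2416 bits / 3.73691e-07 s = 6.465 Gbps.

6.465 Gbps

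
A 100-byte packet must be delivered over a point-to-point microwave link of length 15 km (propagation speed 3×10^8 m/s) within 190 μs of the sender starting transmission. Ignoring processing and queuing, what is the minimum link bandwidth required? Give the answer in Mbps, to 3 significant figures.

L = 800 bits.
Propagation delay = 15000 / 300000000 = 50 μs.
Transmission budget = 190 − 50 = 140 μs.
R ≥ L / t_tx = 800 bits / 0.00014 s = 5.71 Mbps.

5.71 Mbps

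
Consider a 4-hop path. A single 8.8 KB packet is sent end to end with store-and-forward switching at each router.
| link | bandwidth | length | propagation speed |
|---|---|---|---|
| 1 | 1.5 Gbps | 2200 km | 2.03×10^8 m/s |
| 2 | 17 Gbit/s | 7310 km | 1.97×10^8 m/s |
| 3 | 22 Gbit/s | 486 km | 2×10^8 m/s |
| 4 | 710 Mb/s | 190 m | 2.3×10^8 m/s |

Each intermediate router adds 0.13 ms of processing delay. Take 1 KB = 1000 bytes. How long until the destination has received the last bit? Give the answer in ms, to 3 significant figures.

L = 70400 bits.
Transmission delays (L/R per hop): 0.0469333, 0.00414118, 0.0032, 0.0991549 ms; sum = 0.153429 ms.
Propagation delays (d/s per hop): 10.8374, 37.1066, 2.43, 0.000826087 ms; sum = 50.3749 ms.
Processing at 3 router(s): 3 × 0.13 ms = 0.39 ms.
End-to-end = 50.9 ms.

50.9 ms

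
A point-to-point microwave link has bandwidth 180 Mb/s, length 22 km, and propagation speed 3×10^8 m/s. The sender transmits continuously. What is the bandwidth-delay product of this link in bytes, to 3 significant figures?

Propagation delay = 22000 / 300000000 = 7.33333e-05 s.
BDP = R × t_prop = 180000000 × 7.33333e-05 = 13200 bits.
In bytes: 13200/8 = 1650 bytes.

1650 bytes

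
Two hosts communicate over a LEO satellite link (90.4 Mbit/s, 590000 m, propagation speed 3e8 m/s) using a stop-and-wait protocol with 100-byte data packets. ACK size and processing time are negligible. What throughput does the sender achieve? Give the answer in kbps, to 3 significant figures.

t_tx = L/R = 800/90400000 = 8.84956e-06 s.
t_prop = 590000/300000000 = 0.00196667 s; RTT = 0.00393333 s.
Cycle = t_tx + RTT = 0.00394218 s.
Throughput = L / cycle = 800 / 0.00394218 = 203 kbps.

203 kbps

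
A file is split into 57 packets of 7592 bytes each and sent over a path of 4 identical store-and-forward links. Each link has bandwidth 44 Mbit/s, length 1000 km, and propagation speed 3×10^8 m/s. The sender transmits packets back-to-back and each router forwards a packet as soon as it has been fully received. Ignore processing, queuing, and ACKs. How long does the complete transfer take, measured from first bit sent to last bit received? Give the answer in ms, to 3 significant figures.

Per-hop transmission t_tx = L/R = 60736/44000000 = 1.38036 ms.
Per-hop propagation t_prop = 1000000/300000000 = 3.33333 ms.
Pipeline fill: first packet needs 4·t_tx to clear all hops; remaining 56 packets each add one t_tx.
Total = (4+57-1)·t_tx + 4·t_prop = 60·1.38036 + 4·3.33333 = 96.2 ms.

96.2 ms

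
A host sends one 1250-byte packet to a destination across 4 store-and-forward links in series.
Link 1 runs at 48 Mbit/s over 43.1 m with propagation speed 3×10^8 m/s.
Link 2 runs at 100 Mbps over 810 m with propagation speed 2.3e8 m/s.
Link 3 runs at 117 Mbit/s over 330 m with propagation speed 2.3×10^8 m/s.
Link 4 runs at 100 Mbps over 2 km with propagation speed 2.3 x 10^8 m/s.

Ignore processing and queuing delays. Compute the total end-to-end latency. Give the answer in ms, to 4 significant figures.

0.5076 ms

L = 1250 × 8 = 10000 bits.
Transmission delays (L/R per hop): 0.208333, 0.1, 0.0854701, 0.1 ms; sum = 0.493803 ms.
Propagation delays (d/s per hop): 0.000143667, 0.00352174, 0.00143478, 0.00869565 ms; sum = 0.0137958 ms.
End-to-end = 0.5076 ms.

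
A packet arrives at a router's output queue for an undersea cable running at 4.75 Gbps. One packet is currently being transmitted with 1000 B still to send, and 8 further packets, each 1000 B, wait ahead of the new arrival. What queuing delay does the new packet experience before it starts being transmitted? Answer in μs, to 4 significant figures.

Each queued packet: L/R = 8000/4750000000 = 1.68421 μs.
8 queued → 13.4737 μs.
Plus remaining 8000 bits of current packet: 1.68421 μs.
Queuing delay = 15.16 μs.

15.16 μs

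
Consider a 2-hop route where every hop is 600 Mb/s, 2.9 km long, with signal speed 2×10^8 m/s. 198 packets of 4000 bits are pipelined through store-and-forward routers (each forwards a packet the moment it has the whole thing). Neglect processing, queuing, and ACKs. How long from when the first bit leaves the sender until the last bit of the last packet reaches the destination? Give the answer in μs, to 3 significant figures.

1360 μs

Per-hop transmission t_tx = L/R = 4000/600000000 = 6.66667 μs.
Per-hop propagation t_prop = 2900/200000000 = 14.5 μs.
Pipeline fill: first packet needs 2·t_tx to clear all hops; remaining 197 packets each add one t_tx.
Total = (2+198-1)·t_tx + 2·t_prop = 199·6.66667 + 2·14.5 = 1360 μs.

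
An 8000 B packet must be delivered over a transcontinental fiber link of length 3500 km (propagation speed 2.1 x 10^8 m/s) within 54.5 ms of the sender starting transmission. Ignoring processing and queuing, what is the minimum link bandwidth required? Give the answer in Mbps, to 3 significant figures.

L = 64000 bits.
Propagation delay = 3500000 / 210000000 = 16.6667 ms.
Transmission budget = 54.5 − 16.6667 = 37.8333 ms.
R ≥ L / t_tx = 64000 bits / 0.0378333 s = 1.69 Mbps.

1.69 Mbps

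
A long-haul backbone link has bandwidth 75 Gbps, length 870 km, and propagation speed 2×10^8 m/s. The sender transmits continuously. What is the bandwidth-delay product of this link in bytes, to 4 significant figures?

Propagation delay = 870000 / 200000000 = 0.00435 s.
BDP = R × t_prop = 75000000000 × 0.00435 = 326250000 bits.
In bytes: 326250000/8 = 40780000 bytes.

40780000 bytes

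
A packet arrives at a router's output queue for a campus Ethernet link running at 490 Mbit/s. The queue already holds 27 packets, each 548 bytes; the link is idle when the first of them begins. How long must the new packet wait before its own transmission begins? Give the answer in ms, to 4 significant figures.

Each queued packet: L/R = 4384/490000000 = 0.00894694 ms.
27 queued → 0.241567 ms.
Queuing delay = 0.2416 ms.

0.2416 ms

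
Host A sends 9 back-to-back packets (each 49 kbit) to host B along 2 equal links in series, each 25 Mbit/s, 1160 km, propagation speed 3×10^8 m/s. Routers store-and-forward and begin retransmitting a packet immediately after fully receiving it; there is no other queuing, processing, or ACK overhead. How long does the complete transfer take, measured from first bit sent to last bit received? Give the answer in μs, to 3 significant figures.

Per-hop transmission t_tx = L/R = 49000/25000000 = 1960 μs.
Per-hop propagation t_prop = 1160000/300000000 = 3866.67 μs.
Pipeline fill: first packet needs 2·t_tx to clear all hops; remaining 8 packets each add one t_tx.
Total = (2+9-1)·t_tx + 2·t_prop = 10·1960 + 2·3866.67 = 27300 μs.

27300 μs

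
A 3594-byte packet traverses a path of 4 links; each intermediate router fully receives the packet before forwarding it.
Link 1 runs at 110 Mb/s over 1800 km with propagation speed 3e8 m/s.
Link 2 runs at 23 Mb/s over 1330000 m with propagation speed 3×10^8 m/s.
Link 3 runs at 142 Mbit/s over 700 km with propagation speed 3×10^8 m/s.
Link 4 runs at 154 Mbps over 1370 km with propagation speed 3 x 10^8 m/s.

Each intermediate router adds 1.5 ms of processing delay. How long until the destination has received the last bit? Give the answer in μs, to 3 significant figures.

23700 μs

L = 3594 × 8 = 28752 bits.
Transmission delays (L/R per hop): 261.382, 1250.09, 202.479, 186.701 μs; sum = 1900.65 μs.
Propagation delays (d/s per hop): 6000, 4433.33, 2333.33, 4566.67 μs; sum = 17333.3 μs.
Processing at 3 router(s): 3 × 1.5 ms = 4500 μs.
End-to-end = 23700 μs.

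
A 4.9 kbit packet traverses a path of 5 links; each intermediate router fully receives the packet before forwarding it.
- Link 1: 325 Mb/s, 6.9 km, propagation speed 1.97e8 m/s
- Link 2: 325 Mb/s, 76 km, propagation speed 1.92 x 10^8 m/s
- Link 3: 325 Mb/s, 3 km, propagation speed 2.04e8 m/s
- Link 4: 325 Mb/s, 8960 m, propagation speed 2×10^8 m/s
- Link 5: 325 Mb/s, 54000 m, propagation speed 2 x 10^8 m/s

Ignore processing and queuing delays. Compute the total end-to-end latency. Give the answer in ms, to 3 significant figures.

0.836 ms

L = 4900 bits.
Transmission delay per hop = L/R = 4900/325000000 = 0.0150769 ms; 5 hops → 0.0753846 ms.
Propagation delays (d/s per hop): 0.0350254, 0.395833, 0.0147059, 0.0448, 0.27 ms; sum = 0.760365 ms.
End-to-end = 0.836 ms.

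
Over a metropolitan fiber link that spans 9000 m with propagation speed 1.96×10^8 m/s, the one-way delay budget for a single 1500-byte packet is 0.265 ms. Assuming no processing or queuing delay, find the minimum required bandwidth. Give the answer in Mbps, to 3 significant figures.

54.8 Mbps

L = 12000 bits.
Propagation delay = 9000 / 196000000 = 0.0459184 ms.
Transmission budget = 0.265 − 0.0459184 = 0.219082 ms.
R ≥ L / t_tx = 12000 bits / 0.000219082 s = 54.8 Mbps.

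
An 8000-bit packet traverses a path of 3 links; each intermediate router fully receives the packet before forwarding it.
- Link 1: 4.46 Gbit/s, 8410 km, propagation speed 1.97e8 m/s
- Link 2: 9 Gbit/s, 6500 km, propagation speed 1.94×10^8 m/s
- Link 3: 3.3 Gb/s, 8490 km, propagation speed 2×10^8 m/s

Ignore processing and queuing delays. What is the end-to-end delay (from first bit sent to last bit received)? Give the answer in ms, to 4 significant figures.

118.7 ms

Transmission delays (L/R per hop): 0.00179372, 0.000888889, 0.00242424 ms; sum = 0.00510685 ms.
Propagation delays (d/s per hop): 42.6904, 33.5052, 42.45 ms; sum = 118.646 ms.
End-to-end = 118.7 ms.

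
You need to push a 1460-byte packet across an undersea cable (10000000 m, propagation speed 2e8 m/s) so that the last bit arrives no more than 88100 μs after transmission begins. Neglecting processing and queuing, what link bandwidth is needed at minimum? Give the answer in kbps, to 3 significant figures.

L = 11680 bits.
Propagation delay = 10000000 / 200000000 = 50000 μs.
Transmission budget = 88100 − 50000 = 38100 μs.
R ≥ L / t_tx = 11680 bits / 0.0381 s = 307 kbps.

307 kbps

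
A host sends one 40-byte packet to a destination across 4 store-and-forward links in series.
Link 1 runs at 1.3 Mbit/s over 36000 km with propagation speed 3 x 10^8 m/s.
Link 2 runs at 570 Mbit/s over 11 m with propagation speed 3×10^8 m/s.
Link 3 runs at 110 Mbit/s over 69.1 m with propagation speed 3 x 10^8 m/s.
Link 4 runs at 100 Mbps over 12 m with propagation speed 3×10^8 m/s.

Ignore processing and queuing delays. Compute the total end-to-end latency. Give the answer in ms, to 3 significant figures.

120 ms

L = 40 × 8 = 320 bits.
Transmission delays (L/R per hop): 0.246154, 0.000561404, 0.00290909, 0.0032 ms; sum = 0.252824 ms.
Propagation delays (d/s per hop): 120, 3.66667e-05, 0.000230333, 4e-05 ms; sum = 120 ms.
End-to-end = 120 ms.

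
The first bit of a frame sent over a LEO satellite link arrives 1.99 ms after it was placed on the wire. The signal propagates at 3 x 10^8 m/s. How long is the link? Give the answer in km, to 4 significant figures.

d = s × t_prop = 300000000 × 0.00199 = 597.0 km.

597.0 km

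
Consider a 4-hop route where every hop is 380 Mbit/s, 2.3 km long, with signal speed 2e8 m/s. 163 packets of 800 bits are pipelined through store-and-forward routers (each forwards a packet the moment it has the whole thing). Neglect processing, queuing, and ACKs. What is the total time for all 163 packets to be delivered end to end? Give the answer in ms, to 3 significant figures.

Per-hop transmission t_tx = L/R = 800/380000000 = 0.00210526 ms.
Per-hop propagation t_prop = 2300/200000000 = 0.0115 ms.
Pipeline fill: first packet needs 4·t_tx to clear all hops; remaining 162 packets each add one t_tx.
Total = (4+163-1)·t_tx + 4·t_prop = 166·0.00210526 + 4·0.0115 = 0.395 ms.

0.395 ms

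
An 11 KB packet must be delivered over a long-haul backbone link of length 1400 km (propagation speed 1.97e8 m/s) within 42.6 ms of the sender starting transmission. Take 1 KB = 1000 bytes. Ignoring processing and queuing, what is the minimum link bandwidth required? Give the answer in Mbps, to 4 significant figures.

2.479 Mbps

L = 88000 bits.
Propagation delay = 1400000 / 197000000 = 7.1066 ms.
Transmission budget = 42.6 − 7.1066 = 35.4934 ms.
R ≥ L / t_tx = 88000 bits / 0.0354934 s = 2.479 Mbps.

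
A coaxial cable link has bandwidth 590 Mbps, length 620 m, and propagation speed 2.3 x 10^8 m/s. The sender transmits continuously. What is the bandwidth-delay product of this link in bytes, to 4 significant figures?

198.8 bytes

Propagation delay = 620 / 2.3e+08 = 2.69565e-06 s.
BDP = R × t_prop = 590000000 × 2.69565e-06 = 1590.43 bits.
In bytes: 1590.43/8 = 198.8 bytes.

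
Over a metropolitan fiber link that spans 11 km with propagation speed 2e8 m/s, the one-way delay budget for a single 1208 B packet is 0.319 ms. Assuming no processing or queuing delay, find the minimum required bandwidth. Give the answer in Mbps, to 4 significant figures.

L = 9664 bits.
Propagation delay = 11000 / 200000000 = 0.055 ms.
Transmission budget = 0.319 − 0.055 = 0.264 ms.
R ≥ L / t_tx = 9664 bits / 0.000264 s = 36.61 Mbps.

36.61 Mbps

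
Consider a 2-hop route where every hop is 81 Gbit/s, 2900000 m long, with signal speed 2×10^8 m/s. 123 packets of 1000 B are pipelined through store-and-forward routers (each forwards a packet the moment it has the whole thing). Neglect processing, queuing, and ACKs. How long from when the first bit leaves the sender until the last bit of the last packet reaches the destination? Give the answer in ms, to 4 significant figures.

Per-hop transmission t_tx = L/R = 8000/81000000000 = 9.87654e-05 ms.
Per-hop propagation t_prop = 2900000/200000000 = 14.5 ms.
Pipeline fill: first packet needs 2·t_tx to clear all hops; remaining 122 packets each add one t_tx.
Total = (2+123-1)·t_tx + 2·t_prop = 124·9.87654e-05 + 2·14.5 = 29.01 ms.

29.01 ms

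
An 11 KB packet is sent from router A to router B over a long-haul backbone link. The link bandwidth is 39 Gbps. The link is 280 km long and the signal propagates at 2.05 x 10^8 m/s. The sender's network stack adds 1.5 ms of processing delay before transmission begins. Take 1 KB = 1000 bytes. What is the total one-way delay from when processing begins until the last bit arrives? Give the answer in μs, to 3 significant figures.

L = 88000 bits.
Transmission delay = L/R = 88000 / 39000000000 = 2.25641 μs.
Propagation delay = d/s = 280000 m / 2.05e+08 m/s = 1365.85 μs.
Plus processing delay 1.5 ms = 1500 μs.
Total = 2870 μs.

2870 μs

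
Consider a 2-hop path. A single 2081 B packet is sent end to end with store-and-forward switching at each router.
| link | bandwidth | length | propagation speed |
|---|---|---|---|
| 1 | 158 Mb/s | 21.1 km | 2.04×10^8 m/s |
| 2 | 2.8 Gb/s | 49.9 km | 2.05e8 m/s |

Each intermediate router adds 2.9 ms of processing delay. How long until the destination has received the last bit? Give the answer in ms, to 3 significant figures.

L = 2081 × 8 = 16648 bits.
Transmission delays (L/R per hop): 0.105367, 0.00594571 ms; sum = 0.111313 ms.
Propagation delays (d/s per hop): 0.103431, 0.243415 ms; sum = 0.346846 ms.
Processing at 1 router(s): 1 × 2.9 ms = 2.9 ms.
End-to-end = 3.36 ms.

3.36 ms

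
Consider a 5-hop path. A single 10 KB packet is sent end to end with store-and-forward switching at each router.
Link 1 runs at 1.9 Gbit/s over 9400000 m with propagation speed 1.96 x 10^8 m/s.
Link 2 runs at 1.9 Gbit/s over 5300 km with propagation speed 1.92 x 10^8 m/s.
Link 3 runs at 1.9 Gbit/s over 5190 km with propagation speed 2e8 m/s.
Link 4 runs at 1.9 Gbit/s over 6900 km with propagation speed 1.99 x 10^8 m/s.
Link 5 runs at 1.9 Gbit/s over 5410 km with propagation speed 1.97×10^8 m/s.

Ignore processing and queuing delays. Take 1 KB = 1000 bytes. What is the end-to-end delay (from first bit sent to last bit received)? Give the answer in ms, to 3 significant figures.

L = 80000 bits.
Transmission delay per hop = L/R = 80000/1900000000 = 0.0421053 ms; 5 hops → 0.210526 ms.
Propagation delays (d/s per hop): 47.9592, 27.6042, 25.95, 34.6734, 27.4619 ms; sum = 163.649 ms.
End-to-end = 164 ms.

164 ms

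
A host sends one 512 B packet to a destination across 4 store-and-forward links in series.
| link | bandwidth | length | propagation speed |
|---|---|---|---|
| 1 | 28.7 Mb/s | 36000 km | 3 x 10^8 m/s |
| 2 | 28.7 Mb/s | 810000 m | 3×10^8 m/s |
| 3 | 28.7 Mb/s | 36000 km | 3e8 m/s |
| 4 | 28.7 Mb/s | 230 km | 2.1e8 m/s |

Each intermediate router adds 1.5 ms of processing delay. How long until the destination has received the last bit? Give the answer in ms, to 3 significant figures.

L = 512 × 8 = 4096 bits.
Transmission delay per hop = L/R = 4096/28700000 = 0.142718 ms; 4 hops → 0.570871 ms.
Propagation delays (d/s per hop): 120, 2.7, 120, 1.09524 ms; sum = 243.795 ms.
Processing at 3 router(s): 3 × 1.5 ms = 4.5 ms.
End-to-end = 249 ms.

249 ms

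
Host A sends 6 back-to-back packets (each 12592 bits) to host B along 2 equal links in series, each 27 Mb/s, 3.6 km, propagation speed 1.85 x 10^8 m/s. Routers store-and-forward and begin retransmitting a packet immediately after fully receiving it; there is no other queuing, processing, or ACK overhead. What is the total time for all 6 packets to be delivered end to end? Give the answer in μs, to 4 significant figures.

3304 μs

Per-hop transmission t_tx = L/R = 12592/27000000 = 466.37 μs.
Per-hop propagation t_prop = 3600/185000000 = 19.4595 μs.
Pipeline fill: first packet needs 2·t_tx to clear all hops; remaining 5 packets each add one t_tx.
Total = (2+6-1)·t_tx + 2·t_prop = 7·466.37 + 2·19.4595 = 3304 μs.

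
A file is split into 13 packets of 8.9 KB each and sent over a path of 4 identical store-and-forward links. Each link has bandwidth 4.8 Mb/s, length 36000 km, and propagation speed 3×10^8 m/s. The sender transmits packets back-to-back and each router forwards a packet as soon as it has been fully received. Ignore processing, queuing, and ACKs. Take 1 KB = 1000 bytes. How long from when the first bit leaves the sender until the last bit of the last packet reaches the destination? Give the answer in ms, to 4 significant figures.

Per-hop transmission t_tx = L/R = 71200/4800000 = 14.8333 ms.
Per-hop propagation t_prop = 36000000/300000000 = 120 ms.
Pipeline fill: first packet needs 4·t_tx to clear all hops; remaining 12 packets each add one t_tx.
Total = (4+13-1)·t_tx + 4·t_prop = 16·14.8333 + 4·120 = 717.3 ms.

717.3 ms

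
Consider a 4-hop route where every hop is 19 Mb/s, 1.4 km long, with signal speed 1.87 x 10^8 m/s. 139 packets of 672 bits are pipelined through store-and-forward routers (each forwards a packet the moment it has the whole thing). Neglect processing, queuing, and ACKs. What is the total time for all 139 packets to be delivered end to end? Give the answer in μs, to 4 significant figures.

Per-hop transmission t_tx = L/R = 672/19000000 = 35.3684 μs.
Per-hop propagation t_prop = 1400/187000000 = 7.48663 μs.
Pipeline fill: first packet needs 4·t_tx to clear all hops; remaining 138 packets each add one t_tx.
Total = (4+139-1)·t_tx + 4·t_prop = 142·35.3684 + 4·7.48663 = 5052 μs.

5052 μs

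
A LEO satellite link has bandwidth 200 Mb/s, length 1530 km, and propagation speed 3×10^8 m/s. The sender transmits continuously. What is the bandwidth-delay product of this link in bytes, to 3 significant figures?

Propagation delay = 1530000 / 300000000 = 0.0051 s.
BDP = R × t_prop = 200000000 × 0.0051 = 1020000 bits.
In bytes: 1020000/8 = 128000 bytes.

128000 bytes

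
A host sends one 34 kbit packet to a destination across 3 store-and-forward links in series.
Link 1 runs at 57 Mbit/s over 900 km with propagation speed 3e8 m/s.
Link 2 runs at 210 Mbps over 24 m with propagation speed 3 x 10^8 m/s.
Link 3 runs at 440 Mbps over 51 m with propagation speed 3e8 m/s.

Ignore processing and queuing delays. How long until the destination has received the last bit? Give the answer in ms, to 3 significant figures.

L = 34000 bits.
Transmission delays (L/R per hop): 0.596491, 0.161905, 0.0772727 ms; sum = 0.835669 ms.
Propagation delays (d/s per hop): 3, 8e-05, 0.00017 ms; sum = 3.00025 ms.
End-to-end = 3.84 ms.

3.84 ms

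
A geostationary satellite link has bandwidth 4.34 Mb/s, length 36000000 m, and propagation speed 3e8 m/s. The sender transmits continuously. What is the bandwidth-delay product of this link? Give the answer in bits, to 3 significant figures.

521000 bits

Propagation delay = 36000000 / 300000000 = 0.12 s.
BDP = R × t_prop = 4340000 × 0.12 = 520800 bits.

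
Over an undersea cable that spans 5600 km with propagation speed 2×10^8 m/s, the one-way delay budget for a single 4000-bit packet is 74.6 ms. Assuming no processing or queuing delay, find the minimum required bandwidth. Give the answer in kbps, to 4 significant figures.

Propagation delay = 5600000 / 200000000 = 28 ms.
Transmission budget = 74.6 − 28 = 46.6 ms.
R ≥ L / t_tx = 4000 bits / 0.0466 s = 85.84 kbps.

85.84 kbps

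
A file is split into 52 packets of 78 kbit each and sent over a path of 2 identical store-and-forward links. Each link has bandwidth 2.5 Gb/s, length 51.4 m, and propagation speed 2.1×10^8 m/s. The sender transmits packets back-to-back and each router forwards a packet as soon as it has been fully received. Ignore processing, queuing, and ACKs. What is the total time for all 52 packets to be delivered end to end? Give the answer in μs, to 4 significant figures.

1654 μs

Per-hop transmission t_tx = L/R = 78000/2500000000 = 31.2 μs.
Per-hop propagation t_prop = 51.4/210000000 = 0.244762 μs.
Pipeline fill: first packet needs 2·t_tx to clear all hops; remaining 51 packets each add one t_tx.
Total = (2+52-1)·t_tx + 2·t_prop = 53·31.2 + 2·0.244762 = 1654 μs.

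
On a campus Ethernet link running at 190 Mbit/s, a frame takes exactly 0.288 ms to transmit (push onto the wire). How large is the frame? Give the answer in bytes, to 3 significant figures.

6840 bytes

L = R × t_tx = 190000000 b/s × 0.000288 s = 54720 bits.
In bytes: 54720 / 8 = 6840 bytes.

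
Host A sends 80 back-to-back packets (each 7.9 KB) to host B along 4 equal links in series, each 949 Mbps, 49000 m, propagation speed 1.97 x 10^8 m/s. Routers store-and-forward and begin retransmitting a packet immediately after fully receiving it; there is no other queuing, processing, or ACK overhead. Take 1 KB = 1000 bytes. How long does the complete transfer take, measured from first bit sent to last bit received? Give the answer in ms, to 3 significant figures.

6.52 ms

Per-hop transmission t_tx = L/R = 63200/949000000 = 0.0665964 ms.
Per-hop propagation t_prop = 49000/197000000 = 0.248731 ms.
Pipeline fill: first packet needs 4·t_tx to clear all hops; remaining 79 packets each add one t_tx.
Total = (4+80-1)·t_tx + 4·t_prop = 83·0.0665964 + 4·0.248731 = 6.52 ms.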